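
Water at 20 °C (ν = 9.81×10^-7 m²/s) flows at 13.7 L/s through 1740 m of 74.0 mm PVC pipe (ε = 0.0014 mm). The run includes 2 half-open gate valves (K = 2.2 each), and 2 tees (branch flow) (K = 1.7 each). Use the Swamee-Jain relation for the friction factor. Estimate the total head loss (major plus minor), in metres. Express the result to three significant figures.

V = 4Q/(πD²) = 3.185 m/s; V²/2g = 0.5172 m
Re = 2.40×10^5, ε/D = 1.89×10^-5 → f = 0.01518 (Swamee-Jain)
Major: h_f = f(L/D)·V²/2g = 0.01518·23514·0.5172 = 184.7 m
Minor: ΣK = 7.80; h_m = ΣK·V²/2g = 4.034 m
Total H_L = 184.7 + 4.034 = 188.7 m

H_L ≈ 189 m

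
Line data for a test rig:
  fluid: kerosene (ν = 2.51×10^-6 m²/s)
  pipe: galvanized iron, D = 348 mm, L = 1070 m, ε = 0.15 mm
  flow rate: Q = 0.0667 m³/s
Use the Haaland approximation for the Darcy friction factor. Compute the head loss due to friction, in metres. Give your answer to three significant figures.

V = 4Q/(πD²) = 4·0.0667/(π·0.348²) = 0.7013 m/s
Re = VD/ν = 0.7013·0.348/2.51×10^-6 = 9.72×10^4 → turbulent
ε/D = 0.15/348 = 4.31×10^-4
Haaland: f = 0.01985
h_f = f(L/D)V²/(2g) = 0.01985·(1070/0.348)·0.7013²/(2·9.81) = 1.530 m

h_f ≈ 1.53 m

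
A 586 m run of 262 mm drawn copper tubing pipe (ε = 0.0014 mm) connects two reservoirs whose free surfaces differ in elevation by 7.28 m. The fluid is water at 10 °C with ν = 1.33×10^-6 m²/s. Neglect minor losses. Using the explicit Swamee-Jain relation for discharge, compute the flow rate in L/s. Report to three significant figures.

Q ≈ 117 L/s

Swamee-Jain (Type II): Q = -0.965·√(gD⁵h_f/L)·ln[ε/(3.7D) + √(3.17ν²L/(gD³h_f))]
√(gD⁵h_f/L) = √(9.81·0.262⁵·7.28/586) = 0.01227
ε/(3.7D) = 1.44×10^-6; √(3.17ν²L/(gD³h_f)) = 5.06×10^-5
Q = -0.965·0.01227·ln(5.202×10^-5) = 0.1168 m³/s
Check: V = 2.17 m/s, Re = 4.27×10^5, f = 0.01355, h_f = 7.24 m ≈ 7.28 m ✓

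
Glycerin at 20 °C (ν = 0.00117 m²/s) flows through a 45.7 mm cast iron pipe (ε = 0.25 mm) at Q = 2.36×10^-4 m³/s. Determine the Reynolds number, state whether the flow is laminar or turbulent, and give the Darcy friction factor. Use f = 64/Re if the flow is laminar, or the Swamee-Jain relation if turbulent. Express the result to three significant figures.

Re ≈ 5.62; laminar; f = 64/Re ≈ 11.4

V = 4Q/(πD²) = 0.1439 m/s
Re = VD/ν = 0.1439·0.0457/0.00117 = 5.62
Re < 2300 → laminar → f = 64/Re = 11.39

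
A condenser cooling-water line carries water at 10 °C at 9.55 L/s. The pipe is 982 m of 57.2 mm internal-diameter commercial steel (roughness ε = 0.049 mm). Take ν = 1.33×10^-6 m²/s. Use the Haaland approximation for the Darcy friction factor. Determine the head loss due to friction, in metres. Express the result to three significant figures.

V = 4Q/(πD²) = 4·0.00955/(π·0.0572²) = 3.716 m/s
Re = VD/ν = 3.716·0.0572/1.33×10^-6 = 1.60×10^5 → turbulent
ε/D = 0.049/57.2 = 8.57×10^-4
Haaland: f = 0.02062
h_f = f(L/D)V²/(2g) = 0.02062·(982/0.0572)·3.716²/(2·9.81) = 249.2 m

h_f ≈ 249 m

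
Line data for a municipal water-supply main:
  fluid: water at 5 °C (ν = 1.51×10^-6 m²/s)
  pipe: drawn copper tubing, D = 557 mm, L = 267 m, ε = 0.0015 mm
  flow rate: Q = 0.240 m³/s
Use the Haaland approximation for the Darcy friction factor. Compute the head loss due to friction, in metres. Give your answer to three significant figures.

V = 4Q/(πD²) = 4·0.240/(π·0.557²) = 0.9849 m/s
Re = VD/ν = 0.9849·0.557/1.51×10^-6 = 3.63×10^5 → turbulent
ε/D = 0.0015/557 = 2.69×10^-6
Haaland: f = 0.01387
h_f = f(L/D)V²/(2g) = 0.01387·(267/0.557)·0.9849²/(2·9.81) = 0.3286 m

h_f ≈ 0.329 m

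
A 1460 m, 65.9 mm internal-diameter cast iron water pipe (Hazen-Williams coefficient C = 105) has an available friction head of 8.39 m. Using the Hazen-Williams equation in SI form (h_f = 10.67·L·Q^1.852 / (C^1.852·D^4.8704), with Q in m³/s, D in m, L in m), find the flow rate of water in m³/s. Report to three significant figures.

Q ≈ 0.00141 m³/s

Rearranging: Q = [h_f·C^1.852·D^4.8704 / (10.67·L)]^(1/1.852)
Q = [8.39·105^1.852·0.0659^4.8704 / (10.67·1460)]^0.540 = 0.001413 m³/s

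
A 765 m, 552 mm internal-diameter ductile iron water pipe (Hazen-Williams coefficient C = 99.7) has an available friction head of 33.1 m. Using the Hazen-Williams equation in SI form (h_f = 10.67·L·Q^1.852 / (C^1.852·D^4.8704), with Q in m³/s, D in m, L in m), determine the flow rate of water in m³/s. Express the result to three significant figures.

Q ≈ 1.07 m³/s

Rearranging: Q = [h_f·C^1.852·D^4.8704 / (10.67·L)]^(1/1.852)
Q = [33.1·99.7^1.852·0.552^4.8704 / (10.67·765)]^0.540 = 1.068 m³/s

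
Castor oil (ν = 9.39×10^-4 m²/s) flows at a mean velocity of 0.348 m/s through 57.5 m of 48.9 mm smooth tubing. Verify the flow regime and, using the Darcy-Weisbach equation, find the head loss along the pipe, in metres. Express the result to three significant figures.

Re = VD/ν = 0.348·0.04890/9.39×10^-4 = 18.1 → laminar (Re < 2300)
f = 64/Re = 3.531
h_f = f(L/D)V²/(2g) = 3.531·(57.5/0.04890)·0.348²/(2·9.81) = 25.63 m

h_f ≈ 25.6 m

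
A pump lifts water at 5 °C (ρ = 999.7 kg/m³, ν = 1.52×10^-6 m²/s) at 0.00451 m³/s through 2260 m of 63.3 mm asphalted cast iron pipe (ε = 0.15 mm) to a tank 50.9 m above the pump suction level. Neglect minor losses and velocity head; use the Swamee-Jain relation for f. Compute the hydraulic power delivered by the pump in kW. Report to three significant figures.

V = 4Q/(πD²) = 1.433 m/s; Re = 5.97×10^4; ε/D = 0.00237; f = 0.02720
h_f = f(L/D)V²/2g = 101.6 m
Total head H = z + h_f = 50.9 + 101.6 = 152.5 m
P_hyd = ρgQH = 999.7·9.81·0.00451·152.5 = 6.747 kW

P_hyd ≈ 6.75 kW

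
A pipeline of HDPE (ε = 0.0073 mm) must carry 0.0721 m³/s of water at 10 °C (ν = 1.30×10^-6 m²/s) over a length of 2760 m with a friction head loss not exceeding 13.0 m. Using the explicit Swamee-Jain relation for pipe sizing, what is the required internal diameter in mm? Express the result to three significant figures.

D ≈ 271 mm

Swamee-Jain (Type III): D = 0.66·[ε^1.25·(LQ²/(gh_f))^4.75 + ν·Q^9.4·(L/(gh_f))^5.2]^0.04
LQ²/(gh_f) = 0.1125; L/(gh_f) = 21.64
Term 1 = ε^1.25·(…)^4.75 = 1.18×10^-11; Term 2 = ν·Q^9.4·(…)^5.2 = 2.10×10^-10
D = 0.66·(1.18×10^-11 + 2.10×10^-10)^0.04 = 0.2713 m = 271 mm
Check: V = 1.25 m/s, Re = 2.60×10^5, f = 0.01505, h_f = 12.1 m ≈ 13.0 m ✓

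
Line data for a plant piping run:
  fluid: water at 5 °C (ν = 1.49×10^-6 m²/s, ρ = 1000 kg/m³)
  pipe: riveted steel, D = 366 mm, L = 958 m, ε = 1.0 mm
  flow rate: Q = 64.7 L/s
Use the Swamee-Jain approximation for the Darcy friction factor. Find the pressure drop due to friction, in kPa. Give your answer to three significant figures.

Δp ≈ 13.2 kPa

V = 4Q/(πD²) = 4·0.0647/(π·0.366²) = 0.6150 m/s
Re = VD/ν = 0.6150·0.366/1.49×10^-6 = 1.51×10^5 → turbulent
ε/D = 1.0/366 = 0.00273
Swamee-Jain: f = 0.02664
h_f = f(L/D)V²/(2g) = 0.02664·(958/0.366)·0.6150²/(2·9.81) = 1.344 m
Δp = ρg·h_f = 1000·9.81·1.344 = 13.18 kPa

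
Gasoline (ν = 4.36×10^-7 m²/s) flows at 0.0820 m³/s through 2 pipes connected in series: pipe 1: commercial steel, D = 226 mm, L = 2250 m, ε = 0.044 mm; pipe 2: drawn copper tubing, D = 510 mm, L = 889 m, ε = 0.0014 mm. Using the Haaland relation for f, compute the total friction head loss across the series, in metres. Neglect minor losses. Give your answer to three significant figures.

Pipe 1: V = 2.044 m/s, Re = 1.06×10^6, ε/D = 1.95×10^-4, f = 0.01450, h_1 = f(L/D)V²/2g = 30.74 m
Pipe 2: V = 0.4014 m/s, Re = 4.70×10^5, ε/D = 2.75×10^-6, f = 0.01324, h_2 = f(L/D)V²/2g = 0.1895 m
Series → Q common, losses add: H = Σh = 30.93 m

H ≈ 30.9 m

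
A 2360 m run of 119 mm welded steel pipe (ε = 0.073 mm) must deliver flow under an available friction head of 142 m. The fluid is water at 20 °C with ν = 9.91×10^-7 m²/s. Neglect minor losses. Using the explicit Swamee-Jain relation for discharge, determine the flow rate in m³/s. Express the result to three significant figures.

Swamee-Jain (Type II): Q = -0.965·√(gD⁵h_f/L)·ln[ε/(3.7D) + √(3.17ν²L/(gD³h_f))]
√(gD⁵h_f/L) = √(9.81·0.119⁵·142/2360) = 0.003753
ε/(3.7D) = 1.66×10^-4; √(3.17ν²L/(gD³h_f)) = 5.59×10^-5
Q = -0.965·0.003753·ln(2.217×10^-4) = 0.03047 m³/s
Check: V = 2.74 m/s, Re = 3.29×10^5, f = 0.01885, h_f = 143 m ≈ 142 m ✓

Q ≈ 0.0305 m³/s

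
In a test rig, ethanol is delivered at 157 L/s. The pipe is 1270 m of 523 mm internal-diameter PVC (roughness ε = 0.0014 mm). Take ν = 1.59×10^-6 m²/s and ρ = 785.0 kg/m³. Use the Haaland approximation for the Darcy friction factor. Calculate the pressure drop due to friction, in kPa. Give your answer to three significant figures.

Δp ≈ 7.62 kPa

V = 4Q/(πD²) = 4·0.157/(π·0.523²) = 0.7308 m/s
Re = VD/ν = 0.7308·0.523/1.59×10^-6 = 2.40×10^5 → turbulent
ε/D = 0.0014/523 = 2.68×10^-6
Haaland: f = 0.01498
h_f = f(L/D)V²/(2g) = 0.01498·(1270/0.523)·0.7308²/(2·9.81) = 0.9899 m
Δp = ρg·h_f = 785.0·9.81·0.9899 = 7.623 kPa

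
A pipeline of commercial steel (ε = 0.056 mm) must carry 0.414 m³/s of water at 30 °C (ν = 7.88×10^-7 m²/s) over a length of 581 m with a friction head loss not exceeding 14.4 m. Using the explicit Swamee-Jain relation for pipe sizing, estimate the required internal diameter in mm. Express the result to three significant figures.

D ≈ 383 mm

Swamee-Jain (Type III): D = 0.66·[ε^1.25·(LQ²/(gh_f))^4.75 + ν·Q^9.4·(L/(gh_f))^5.2]^0.04
LQ²/(gh_f) = 0.7049; L/(gh_f) = 4.113
Term 1 = ε^1.25·(…)^4.75 = 9.20×10^-7; Term 2 = ν·Q^9.4·(…)^5.2 = 3.09×10^-7
D = 0.66·(9.20×10^-7 + 3.09×10^-7)^0.04 = 0.3829 m = 383 mm
Check: V = 3.59 m/s, Re = 1.75×10^6, f = 0.01369, h_f = 13.7 m ≈ 14.4 m ✓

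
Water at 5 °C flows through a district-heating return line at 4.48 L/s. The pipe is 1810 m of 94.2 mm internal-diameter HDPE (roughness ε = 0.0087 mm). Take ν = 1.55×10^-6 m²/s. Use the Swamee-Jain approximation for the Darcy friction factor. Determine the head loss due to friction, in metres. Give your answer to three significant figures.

V = 4Q/(πD²) = 4·0.00448/(π·0.0942²) = 0.6428 m/s
Re = VD/ν = 0.6428·0.0942/1.55×10^-6 = 3.91×10^4 → turbulent
ε/D = 0.0087/94.2 = 9.24×10^-5
Swamee-Jain: f = 0.02229
h_f = f(L/D)V²/(2g) = 0.02229·(1810/0.0942)·0.6428²/(2·9.81) = 9.021 m

h_f ≈ 9.02 m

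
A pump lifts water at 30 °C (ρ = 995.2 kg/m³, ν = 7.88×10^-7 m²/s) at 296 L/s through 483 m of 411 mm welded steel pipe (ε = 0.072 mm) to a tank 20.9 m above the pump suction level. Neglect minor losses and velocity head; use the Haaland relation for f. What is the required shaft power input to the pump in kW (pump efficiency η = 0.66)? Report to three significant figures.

V = 4Q/(πD²) = 2.231 m/s; Re = 1.16×10^6; ε/D = 1.75×10^-4; f = 0.01420
h_f = f(L/D)V²/2g = 4.234 m
Total head H = z + h_f = 20.9 + 4.234 = 25.13 m
P_hyd = ρgQH = 995.2·9.81·0.296·25.13 = 72.63 kW
P_shaft = P_hyd/η = 72.63/0.66 = 110.0 kW

P_shaft ≈ 110 kW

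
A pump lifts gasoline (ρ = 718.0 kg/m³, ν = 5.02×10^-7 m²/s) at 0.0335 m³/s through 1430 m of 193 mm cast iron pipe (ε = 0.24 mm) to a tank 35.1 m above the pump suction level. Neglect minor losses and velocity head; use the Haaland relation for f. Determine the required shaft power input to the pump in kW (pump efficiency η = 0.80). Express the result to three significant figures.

V = 4Q/(πD²) = 1.145 m/s; Re = 4.40×10^5; ε/D = 0.00124; f = 0.02127
h_f = f(L/D)V²/2g = 10.53 m
Total head H = z + h_f = 35.1 + 10.53 = 45.63 m
P_hyd = ρgQH = 718.0·9.81·0.0335·45.63 = 10.77 kW
P_shaft = P_hyd/η = 10.77/0.80 = 13.46 kW

P_shaft ≈ 13.5 kW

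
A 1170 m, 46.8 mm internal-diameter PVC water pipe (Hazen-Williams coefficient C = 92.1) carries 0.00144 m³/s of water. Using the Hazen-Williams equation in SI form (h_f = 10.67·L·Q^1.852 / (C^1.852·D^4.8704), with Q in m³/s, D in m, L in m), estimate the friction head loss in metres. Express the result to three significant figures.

h_f = 10.67·1170·0.00144^1.852 / (92.1^1.852·0.0468^4.8704) = 47.02 m

h_f ≈ 47.0 m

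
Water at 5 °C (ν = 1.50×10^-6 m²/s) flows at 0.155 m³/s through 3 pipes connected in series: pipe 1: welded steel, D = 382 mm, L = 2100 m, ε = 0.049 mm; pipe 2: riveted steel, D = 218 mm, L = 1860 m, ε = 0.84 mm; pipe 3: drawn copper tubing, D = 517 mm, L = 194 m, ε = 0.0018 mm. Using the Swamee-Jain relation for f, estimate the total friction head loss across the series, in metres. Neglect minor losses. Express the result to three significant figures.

Pipe 1: V = 1.352 m/s, Re = 3.44×10^5, ε/D = 1.28×10^-4, f = 0.01543, h_1 = f(L/D)V²/2g = 7.907 m
Pipe 2: V = 4.153 m/s, Re = 6.04×10^5, ε/D = 0.00385, f = 0.02839, h_2 = f(L/D)V²/2g = 212.9 m
Pipe 3: V = 0.7383 m/s, Re = 2.54×10^5, ε/D = 3.48×10^-6, f = 0.01486, h_3 = f(L/D)V²/2g = 0.1550 m
Series → Q common, losses add: H = Σh = 220.9 m

H ≈ 221 m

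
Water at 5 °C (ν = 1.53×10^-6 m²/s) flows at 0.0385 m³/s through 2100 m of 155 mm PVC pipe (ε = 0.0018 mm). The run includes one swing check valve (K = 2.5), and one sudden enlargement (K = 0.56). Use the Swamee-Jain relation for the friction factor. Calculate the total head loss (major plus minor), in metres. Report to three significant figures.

V = 4Q/(πD²) = 2.040 m/s; V²/2g = 0.2122 m
Re = 2.07×10^5, ε/D = 1.16×10^-5 → f = 0.01554 (Swamee-Jain)
Major: h_f = f(L/D)·V²/2g = 0.01554·13548·0.2122 = 44.68 m
Minor: ΣK = 3.06; h_m = ΣK·V²/2g = 0.6493 m
Total H_L = 44.68 + 0.6493 = 45.33 m

H_L ≈ 45.3 m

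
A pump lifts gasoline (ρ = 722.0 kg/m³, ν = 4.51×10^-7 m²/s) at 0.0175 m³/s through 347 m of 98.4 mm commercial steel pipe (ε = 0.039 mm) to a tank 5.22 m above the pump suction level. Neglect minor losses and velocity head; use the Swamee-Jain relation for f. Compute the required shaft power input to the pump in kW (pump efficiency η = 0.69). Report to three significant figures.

V = 4Q/(πD²) = 2.301 m/s; Re = 5.02×10^5; ε/D = 3.96×10^-4; f = 0.01709
h_f = f(L/D)V²/2g = 16.26 m
Total head H = z + h_f = 5.22 + 16.26 = 21.48 m
P_hyd = ρgQH = 722.0·9.81·0.0175·21.48 = 2.663 kW
P_shaft = P_hyd/η = 2.663/0.69 = 3.859 kW

P_shaft ≈ 3.86 kW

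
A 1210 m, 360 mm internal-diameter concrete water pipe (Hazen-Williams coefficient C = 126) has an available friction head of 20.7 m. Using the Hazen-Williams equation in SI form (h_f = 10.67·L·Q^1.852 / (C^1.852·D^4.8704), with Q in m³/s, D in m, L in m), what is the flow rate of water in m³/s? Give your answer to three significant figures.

Q ≈ 0.266 m³/s

Rearranging: Q = [h_f·C^1.852·D^4.8704 / (10.67·L)]^(1/1.852)
Q = [20.7·126^1.852·0.360^4.8704 / (10.67·1210)]^0.540 = 0.2657 m³/s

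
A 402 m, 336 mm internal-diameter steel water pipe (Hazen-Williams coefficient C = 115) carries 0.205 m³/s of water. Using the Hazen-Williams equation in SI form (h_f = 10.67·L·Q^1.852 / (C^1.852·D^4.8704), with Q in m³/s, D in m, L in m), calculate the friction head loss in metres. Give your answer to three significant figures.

h_f = 10.67·402·0.205^1.852 / (115^1.852·0.336^4.8704) = 7.051 m

h_f ≈ 7.05 m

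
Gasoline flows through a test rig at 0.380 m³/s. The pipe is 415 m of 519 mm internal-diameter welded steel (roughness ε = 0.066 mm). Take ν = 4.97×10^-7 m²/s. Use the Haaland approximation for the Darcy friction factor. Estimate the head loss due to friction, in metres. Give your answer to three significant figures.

h_f ≈ 1.74 m

V = 4Q/(πD²) = 4·0.380/(π·0.519²) = 1.796 m/s
Re = VD/ν = 1.796·0.519/4.97×10^-7 = 1.88×10^6 → turbulent
ε/D = 0.066/519 = 1.27×10^-4
Haaland: f = 0.01323
h_f = f(L/D)V²/(2g) = 0.01323·(415/0.519)·1.796²/(2·9.81) = 1.739 m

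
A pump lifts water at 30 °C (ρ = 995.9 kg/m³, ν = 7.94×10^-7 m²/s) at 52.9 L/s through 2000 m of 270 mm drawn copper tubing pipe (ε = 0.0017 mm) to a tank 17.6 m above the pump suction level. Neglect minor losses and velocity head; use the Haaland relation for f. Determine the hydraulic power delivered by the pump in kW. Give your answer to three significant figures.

P_hyd ≈ 11.5 kW

V = 4Q/(πD²) = 0.9239 m/s; Re = 3.14×10^5; ε/D = 6.30×10^-6; f = 0.01427
h_f = f(L/D)V²/2g = 4.599 m
Total head H = z + h_f = 17.6 + 4.599 = 22.20 m
P_hyd = ρgQH = 995.9·9.81·0.0529·22.20 = 11.47 kW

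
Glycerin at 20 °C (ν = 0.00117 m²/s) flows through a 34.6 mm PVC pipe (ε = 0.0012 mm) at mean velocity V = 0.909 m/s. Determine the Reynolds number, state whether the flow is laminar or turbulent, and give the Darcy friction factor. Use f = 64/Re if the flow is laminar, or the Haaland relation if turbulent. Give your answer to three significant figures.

Re = VD/ν = 0.9090·0.0346/0.00117 = 26.9
Re < 2300 → laminar → f = 64/Re = 2.381

Re ≈ 26.9; laminar; f = 64/Re ≈ 2.38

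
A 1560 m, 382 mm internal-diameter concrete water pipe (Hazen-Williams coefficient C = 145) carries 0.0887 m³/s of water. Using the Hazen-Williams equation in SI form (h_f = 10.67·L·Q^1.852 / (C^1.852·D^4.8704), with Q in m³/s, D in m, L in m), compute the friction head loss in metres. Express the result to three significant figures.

h_f ≈ 2.02 m

h_f = 10.67·1560·0.0887^1.852 / (145^1.852·0.382^4.8704) = 2.021 m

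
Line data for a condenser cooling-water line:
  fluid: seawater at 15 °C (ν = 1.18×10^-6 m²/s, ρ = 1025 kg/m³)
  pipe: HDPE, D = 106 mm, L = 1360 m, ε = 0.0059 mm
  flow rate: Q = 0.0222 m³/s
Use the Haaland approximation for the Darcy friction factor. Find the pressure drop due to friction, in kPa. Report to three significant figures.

Δp ≈ 647 kPa

V = 4Q/(πD²) = 4·0.0222/(π·0.106²) = 2.516 m/s
Re = VD/ν = 2.516·0.106/1.18×10^-6 = 2.26×10^5 → turbulent
ε/D = 0.0059/106 = 5.57×10^-5
Haaland: f = 0.01554
h_f = f(L/D)V²/(2g) = 0.01554·(1360/0.106)·2.516²/(2·9.81) = 64.32 m
Δp = ρg·h_f = 1025·9.81·64.32 = 646.7 kPa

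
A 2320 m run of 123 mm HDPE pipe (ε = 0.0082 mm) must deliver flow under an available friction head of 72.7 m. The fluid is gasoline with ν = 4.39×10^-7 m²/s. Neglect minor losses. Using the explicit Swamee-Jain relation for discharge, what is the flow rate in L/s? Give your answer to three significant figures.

Swamee-Jain (Type II): Q = -0.965·√(gD⁵h_f/L)·ln[ε/(3.7D) + √(3.17ν²L/(gD³h_f))]
√(gD⁵h_f/L) = √(9.81·0.123⁵·72.7/2320) = 0.002942
ε/(3.7D) = 1.80×10^-5; √(3.17ν²L/(gD³h_f)) = 3.27×10^-5
Q = -0.965·0.002942·ln(5.070×10^-5) = 0.02808 m³/s
Check: V = 2.36 m/s, Re = 6.62×10^5, f = 0.01358, h_f = 72.9 m ≈ 72.7 m ✓

Q ≈ 28.1 L/s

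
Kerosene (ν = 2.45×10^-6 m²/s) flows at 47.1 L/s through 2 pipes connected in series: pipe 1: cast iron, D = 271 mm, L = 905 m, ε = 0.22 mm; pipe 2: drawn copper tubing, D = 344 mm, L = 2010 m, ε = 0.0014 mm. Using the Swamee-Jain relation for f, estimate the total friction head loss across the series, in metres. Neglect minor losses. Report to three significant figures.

H ≈ 3.96 m

Pipe 1: V = 0.8166 m/s, Re = 9.03×10^4, ε/D = 8.12×10^-4, f = 0.02190, h_1 = f(L/D)V²/2g = 2.486 m
Pipe 2: V = 0.5068 m/s, Re = 7.12×10^4, ε/D = 4.07×10^-6, f = 0.01922, h_2 = f(L/D)V²/2g = 1.470 m
Series → Q common, losses add: H = Σh = 3.956 m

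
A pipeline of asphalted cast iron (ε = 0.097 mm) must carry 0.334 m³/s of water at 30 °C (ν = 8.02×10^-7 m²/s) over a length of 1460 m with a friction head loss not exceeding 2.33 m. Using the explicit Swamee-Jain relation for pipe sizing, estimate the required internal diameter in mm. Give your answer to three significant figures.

D ≈ 615 mm

Swamee-Jain (Type III): D = 0.66·[ε^1.25·(LQ²/(gh_f))^4.75 + ν·Q^9.4·(L/(gh_f))^5.2]^0.04
LQ²/(gh_f) = 7.126; L/(gh_f) = 63.87
Term 1 = ε^1.25·(…)^4.75 = 0.108; Term 2 = ν·Q^9.4·(…)^5.2 = 0.0653
D = 0.66·(0.108 + 0.0653)^0.04 = 0.6153 m = 615 mm
Check: V = 1.12 m/s, Re = 8.62×10^5, f = 0.01443, h_f = 2.20 m ≈ 2.33 m ✓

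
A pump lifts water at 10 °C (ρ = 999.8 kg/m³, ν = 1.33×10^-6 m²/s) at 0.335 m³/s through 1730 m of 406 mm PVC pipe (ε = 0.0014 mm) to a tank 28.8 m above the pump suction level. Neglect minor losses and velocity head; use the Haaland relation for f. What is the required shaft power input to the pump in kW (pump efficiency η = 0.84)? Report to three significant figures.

V = 4Q/(πD²) = 2.588 m/s; Re = 7.90×10^5; ε/D = 3.45×10^-6; f = 0.01211
h_f = f(L/D)V²/2g = 17.61 m
Total head H = z + h_f = 28.8 + 17.61 = 46.41 m
P_hyd = ρgQH = 999.8·9.81·0.335·46.41 = 152.5 kW
P_shaft = P_hyd/η = 152.5/0.84 = 181.5 kW

P_shaft ≈ 182 kW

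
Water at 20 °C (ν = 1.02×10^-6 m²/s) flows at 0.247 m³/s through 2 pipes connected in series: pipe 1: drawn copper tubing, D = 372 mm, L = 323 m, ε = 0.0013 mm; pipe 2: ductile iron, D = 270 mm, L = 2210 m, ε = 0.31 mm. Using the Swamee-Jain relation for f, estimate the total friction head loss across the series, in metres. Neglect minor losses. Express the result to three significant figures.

H ≈ 163 m

Pipe 1: V = 2.273 m/s, Re = 8.29×10^5, ε/D = 3.49×10^-6, f = 0.01206, h_1 = f(L/D)V²/2g = 2.757 m
Pipe 2: V = 4.314 m/s, Re = 1.14×10^6, ε/D = 0.00115, f = 0.02063, h_2 = f(L/D)V²/2g = 160.2 m
Series → Q common, losses add: H = Σh = 163.0 m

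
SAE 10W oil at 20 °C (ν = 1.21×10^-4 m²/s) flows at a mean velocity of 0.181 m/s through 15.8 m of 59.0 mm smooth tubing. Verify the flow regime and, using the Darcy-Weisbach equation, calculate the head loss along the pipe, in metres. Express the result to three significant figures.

Re = VD/ν = 0.181·0.05900/1.21×10^-4 = 88.3 → laminar (Re < 2300)
f = 64/Re = 0.7252
h_f = f(L/D)V²/(2g) = 0.7252·(15.8/0.05900)·0.181²/(2·9.81) = 0.3243 m

h_f ≈ 0.324 m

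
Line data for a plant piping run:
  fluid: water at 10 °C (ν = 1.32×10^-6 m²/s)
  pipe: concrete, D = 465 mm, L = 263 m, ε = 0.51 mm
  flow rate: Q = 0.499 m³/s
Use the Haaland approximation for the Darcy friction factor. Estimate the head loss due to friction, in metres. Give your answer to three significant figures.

V = 4Q/(πD²) = 4·0.499/(π·0.465²) = 2.938 m/s
Re = VD/ν = 2.938·0.465/1.32×10^-6 = 1.04×10^6 → turbulent
ε/D = 0.51/465 = 0.00110
Haaland: f = 0.02037
h_f = f(L/D)V²/(2g) = 0.02037·(263/0.465)·2.938²/(2·9.81) = 5.069 m

h_f ≈ 5.07 m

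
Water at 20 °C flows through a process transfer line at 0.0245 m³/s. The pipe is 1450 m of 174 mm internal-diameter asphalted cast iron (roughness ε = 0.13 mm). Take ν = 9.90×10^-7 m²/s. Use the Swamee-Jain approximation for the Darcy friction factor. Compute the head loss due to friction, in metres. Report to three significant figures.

V = 4Q/(πD²) = 4·0.0245/(π·0.174²) = 1.030 m/s
Re = VD/ν = 1.030·0.174/9.90×10^-7 = 1.81×10^5 → turbulent
ε/D = 0.13/174 = 7.47×10^-4
Swamee-Jain: f = 0.02028
h_f = f(L/D)V²/(2g) = 0.02028·(1450/0.174)·1.030²/(2·9.81) = 9.144 m

h_f ≈ 9.14 m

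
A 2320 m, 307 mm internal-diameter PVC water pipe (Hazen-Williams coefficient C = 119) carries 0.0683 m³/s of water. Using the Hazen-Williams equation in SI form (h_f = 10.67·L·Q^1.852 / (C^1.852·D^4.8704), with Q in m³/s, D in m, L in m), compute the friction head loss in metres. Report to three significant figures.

h_f ≈ 7.74 m

h_f = 10.67·2320·0.0683^1.852 / (119^1.852·0.307^4.8704) = 7.743 m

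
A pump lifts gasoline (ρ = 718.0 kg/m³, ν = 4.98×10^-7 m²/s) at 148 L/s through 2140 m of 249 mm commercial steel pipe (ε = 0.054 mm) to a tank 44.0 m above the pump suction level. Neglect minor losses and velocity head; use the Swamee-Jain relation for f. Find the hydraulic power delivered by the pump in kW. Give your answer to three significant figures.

V = 4Q/(πD²) = 3.039 m/s; Re = 1.52×10^6; ε/D = 2.17×10^-4; f = 0.01466
h_f = f(L/D)V²/2g = 59.33 m
Total head H = z + h_f = 44.0 + 59.33 = 103.3 m
P_hyd = ρgQH = 718.0·9.81·0.148·103.3 = 107.7 kW

P_hyd ≈ 108 kW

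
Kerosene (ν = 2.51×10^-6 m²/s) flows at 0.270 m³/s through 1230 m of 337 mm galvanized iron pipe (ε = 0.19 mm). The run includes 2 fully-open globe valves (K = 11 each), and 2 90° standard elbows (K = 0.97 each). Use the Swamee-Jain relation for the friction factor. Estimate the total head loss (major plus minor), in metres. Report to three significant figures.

H_L ≈ 42.5 m

V = 4Q/(πD²) = 3.027 m/s; V²/2g = 0.4670 m
Re = 4.06×10^5, ε/D = 5.64×10^-4 → f = 0.01835 (Swamee-Jain)
Major: h_f = f(L/D)·V²/2g = 0.01835·3650·0.4670 = 31.28 m
Minor: ΣK = 23.9; h_m = ΣK·V²/2g = 11.18 m
Total H_L = 31.28 + 11.18 = 42.46 m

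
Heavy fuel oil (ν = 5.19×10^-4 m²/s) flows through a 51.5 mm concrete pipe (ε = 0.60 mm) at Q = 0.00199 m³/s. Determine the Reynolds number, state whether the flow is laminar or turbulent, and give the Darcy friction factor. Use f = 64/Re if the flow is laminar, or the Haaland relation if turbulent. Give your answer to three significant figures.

V = 4Q/(πD²) = 0.9553 m/s
Re = VD/ν = 0.9553·0.0515/5.19×10^-4 = 94.8
Re < 2300 → laminar → f = 64/Re = 0.6751

Re ≈ 94.8; laminar; f = 64/Re ≈ 0.675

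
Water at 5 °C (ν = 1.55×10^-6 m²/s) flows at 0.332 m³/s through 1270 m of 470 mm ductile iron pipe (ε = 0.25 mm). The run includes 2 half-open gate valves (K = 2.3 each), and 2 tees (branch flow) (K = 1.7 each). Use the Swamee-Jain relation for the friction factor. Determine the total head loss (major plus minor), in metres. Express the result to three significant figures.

H_L ≈ 10.5 m

V = 4Q/(πD²) = 1.914 m/s; V²/2g = 0.1866 m
Re = 5.80×10^5, ε/D = 5.32×10^-4 → f = 0.01785 (Swamee-Jain)
Major: h_f = f(L/D)·V²/2g = 0.01785·2702·0.1866 = 9.003 m
Minor: ΣK = 8.00; h_m = ΣK·V²/2g = 1.493 m
Total H_L = 9.003 + 1.493 = 10.50 m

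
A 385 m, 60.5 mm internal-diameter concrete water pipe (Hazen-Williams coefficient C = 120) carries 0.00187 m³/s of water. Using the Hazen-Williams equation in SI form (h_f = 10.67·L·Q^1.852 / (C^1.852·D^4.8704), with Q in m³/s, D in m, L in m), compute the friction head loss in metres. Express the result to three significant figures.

h_f ≈ 4.40 m

h_f = 10.67·385·0.00187^1.852 / (120^1.852·0.0605^4.8704) = 4.403 m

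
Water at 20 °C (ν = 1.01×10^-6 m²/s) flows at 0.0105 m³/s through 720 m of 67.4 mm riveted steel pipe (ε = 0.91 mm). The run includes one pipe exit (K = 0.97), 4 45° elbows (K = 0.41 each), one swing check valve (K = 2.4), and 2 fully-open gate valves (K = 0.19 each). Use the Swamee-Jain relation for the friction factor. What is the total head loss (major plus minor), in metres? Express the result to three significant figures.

V = 4Q/(πD²) = 2.943 m/s; V²/2g = 0.4414 m
Re = 1.96×10^5, ε/D = 0.0135 → f = 0.04247 (Swamee-Jain)
Major: h_f = f(L/D)·V²/2g = 0.04247·10682·0.4414 = 200.3 m
Minor: ΣK = 5.39; h_m = ΣK·V²/2g = 2.379 m
Total H_L = 200.3 + 2.379 = 202.6 m

H_L ≈ 203 m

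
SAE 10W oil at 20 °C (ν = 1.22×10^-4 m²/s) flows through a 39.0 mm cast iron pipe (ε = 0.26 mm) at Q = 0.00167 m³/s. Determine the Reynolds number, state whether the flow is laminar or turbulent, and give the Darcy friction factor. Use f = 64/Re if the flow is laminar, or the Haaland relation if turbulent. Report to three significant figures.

V = 4Q/(πD²) = 1.398 m/s
Re = VD/ν = 1.398·0.0390/1.22×10^-4 = 447
Re < 2300 → laminar → f = 64/Re = 0.1432

Re ≈ 447; laminar; f = 64/Re ≈ 0.143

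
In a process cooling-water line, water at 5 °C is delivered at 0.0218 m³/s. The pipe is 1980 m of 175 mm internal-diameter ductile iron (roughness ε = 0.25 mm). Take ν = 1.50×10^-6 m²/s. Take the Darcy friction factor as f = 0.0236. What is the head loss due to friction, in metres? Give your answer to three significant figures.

h_f ≈ 11.2 m

V = 4Q/(πD²) = 4·0.0218/(π·0.175²) = 0.9063 m/s
h_f = f(L/D)V²/(2g) = 0.02360·(1980/0.175)·0.9063²/(2·9.81) = 11.18 m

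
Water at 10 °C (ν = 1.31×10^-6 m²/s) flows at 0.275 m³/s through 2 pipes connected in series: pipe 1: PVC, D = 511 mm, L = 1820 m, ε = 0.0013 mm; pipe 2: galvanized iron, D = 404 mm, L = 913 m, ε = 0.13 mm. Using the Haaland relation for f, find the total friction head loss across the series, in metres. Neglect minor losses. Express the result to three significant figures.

Pipe 1: V = 1.341 m/s, Re = 5.23×10^5, ε/D = 2.54×10^-6, f = 0.01299, h_1 = f(L/D)V²/2g = 4.239 m
Pipe 2: V = 2.145 m/s, Re = 6.62×10^5, ε/D = 3.22×10^-4, f = 0.01608, h_2 = f(L/D)V²/2g = 8.522 m
Series → Q common, losses add: H = Σh = 12.76 m

H ≈ 12.8 m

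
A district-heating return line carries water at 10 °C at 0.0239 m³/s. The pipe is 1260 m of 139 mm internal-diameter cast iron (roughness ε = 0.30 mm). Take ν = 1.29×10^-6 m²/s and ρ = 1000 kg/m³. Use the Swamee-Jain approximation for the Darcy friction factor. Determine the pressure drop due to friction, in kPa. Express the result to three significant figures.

V = 4Q/(πD²) = 4·0.0239/(π·0.139²) = 1.575 m/s
Re = VD/ν = 1.575·0.139/1.29×10^-6 = 1.70×10^5 → turbulent
ε/D = 0.30/139 = 0.00216
Swamee-Jain: f = 0.02508
h_f = f(L/D)V²/(2g) = 0.02508·(1260/0.139)·1.575²/(2·9.81) = 28.74 m
Δp = ρg·h_f = 1000·9.81·28.74 = 282.0 kPa

Δp ≈ 282 kPa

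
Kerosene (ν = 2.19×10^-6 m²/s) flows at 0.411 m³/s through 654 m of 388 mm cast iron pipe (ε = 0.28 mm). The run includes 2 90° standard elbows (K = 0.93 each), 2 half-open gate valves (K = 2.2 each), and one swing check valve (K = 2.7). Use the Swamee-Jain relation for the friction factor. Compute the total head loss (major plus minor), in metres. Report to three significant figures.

H_L ≈ 25.1 m

V = 4Q/(πD²) = 3.476 m/s; V²/2g = 0.6159 m
Re = 6.16×10^5, ε/D = 7.22×10^-4 → f = 0.01889 (Swamee-Jain)
Major: h_f = f(L/D)·V²/2g = 0.01889·1686·0.6159 = 19.61 m
Minor: ΣK = 8.96; h_m = ΣK·V²/2g = 5.518 m
Total H_L = 19.61 + 5.518 = 25.13 m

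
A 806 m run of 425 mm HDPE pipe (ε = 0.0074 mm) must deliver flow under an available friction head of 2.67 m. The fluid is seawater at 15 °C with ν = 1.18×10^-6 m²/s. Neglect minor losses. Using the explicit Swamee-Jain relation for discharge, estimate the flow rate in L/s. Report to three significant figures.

Q ≈ 204 L/s

Swamee-Jain (Type II): Q = -0.965·√(gD⁵h_f/L)·ln[ε/(3.7D) + √(3.17ν²L/(gD³h_f))]
√(gD⁵h_f/L) = √(9.81·0.425⁵·2.67/806) = 0.02123
ε/(3.7D) = 4.71×10^-6; √(3.17ν²L/(gD³h_f)) = 4.21×10^-5
Q = -0.965·0.02123·ln(4.677×10^-5) = 0.2042 m³/s
Check: V = 1.44 m/s, Re = 5.19×10^5, f = 0.01329, h_f = 2.66 m ≈ 2.67 m ✓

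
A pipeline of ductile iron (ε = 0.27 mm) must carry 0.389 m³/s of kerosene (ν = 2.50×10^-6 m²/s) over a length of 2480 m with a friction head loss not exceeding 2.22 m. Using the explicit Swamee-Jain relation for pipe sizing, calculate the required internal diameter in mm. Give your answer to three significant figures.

D ≈ 767 mm

Swamee-Jain (Type III): D = 0.66·[ε^1.25·(LQ²/(gh_f))^4.75 + ν·Q^9.4·(L/(gh_f))^5.2]^0.04
LQ²/(gh_f) = 17.23; L/(gh_f) = 113.9
Term 1 = ε^1.25·(…)^4.75 = 25.8; Term 2 = ν·Q^9.4·(…)^5.2 = 17.3
D = 0.66·(25.8 + 17.3)^0.04 = 0.7672 m = 767 mm
Check: V = 0.841 m/s, Re = 2.58×10^5, f = 0.01765, h_f = 2.06 m ≈ 2.22 m ✓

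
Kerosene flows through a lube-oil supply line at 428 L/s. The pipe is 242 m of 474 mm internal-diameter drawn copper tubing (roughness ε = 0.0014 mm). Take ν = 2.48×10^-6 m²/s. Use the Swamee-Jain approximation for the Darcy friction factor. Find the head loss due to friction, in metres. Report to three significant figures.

V = 4Q/(πD²) = 4·0.428/(π·0.474²) = 2.425 m/s
Re = VD/ν = 2.425·0.474/2.48×10^-6 = 4.64×10^5 → turbulent
ε/D = 0.0014/474 = 2.95×10^-6
Swamee-Jain: f = 0.01332
h_f = f(L/D)V²/(2g) = 0.01332·(242/0.474)·2.425²/(2·9.81) = 2.038 m

h_f ≈ 2.04 m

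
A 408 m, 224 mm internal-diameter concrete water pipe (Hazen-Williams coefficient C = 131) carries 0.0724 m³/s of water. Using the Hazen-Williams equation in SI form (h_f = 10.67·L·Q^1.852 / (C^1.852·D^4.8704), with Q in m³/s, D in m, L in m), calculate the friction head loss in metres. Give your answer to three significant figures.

h_f = 10.67·408·0.0724^1.852 / (131^1.852·0.224^4.8704) = 5.894 m

h_f ≈ 5.89 m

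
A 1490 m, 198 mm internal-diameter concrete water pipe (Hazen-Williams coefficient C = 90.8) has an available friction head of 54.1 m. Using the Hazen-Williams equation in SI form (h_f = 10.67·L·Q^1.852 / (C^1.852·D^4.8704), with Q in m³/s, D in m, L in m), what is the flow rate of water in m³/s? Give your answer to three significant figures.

Rearranging: Q = [h_f·C^1.852·D^4.8704 / (10.67·L)]^(1/1.852)
Q = [54.1·90.8^1.852·0.198^4.8704 / (10.67·1490)]^0.540 = 0.05967 m³/s

Q ≈ 0.0597 m³/s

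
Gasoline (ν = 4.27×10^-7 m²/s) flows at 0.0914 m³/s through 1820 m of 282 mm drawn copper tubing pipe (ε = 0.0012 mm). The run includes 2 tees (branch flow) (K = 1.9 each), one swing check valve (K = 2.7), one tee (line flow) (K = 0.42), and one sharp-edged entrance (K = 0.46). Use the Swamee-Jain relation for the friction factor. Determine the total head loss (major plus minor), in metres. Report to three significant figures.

H_L ≈ 9.10 m

V = 4Q/(πD²) = 1.463 m/s; V²/2g = 0.1091 m
Re = 9.66×10^5, ε/D = 4.26×10^-6 → f = 0.01178 (Swamee-Jain)
Major: h_f = f(L/D)·V²/2g = 0.01178·6454·0.1091 = 8.297 m
Minor: ΣK = 7.38; h_m = ΣK·V²/2g = 0.8055 m
Total H_L = 8.297 + 0.8055 = 9.103 m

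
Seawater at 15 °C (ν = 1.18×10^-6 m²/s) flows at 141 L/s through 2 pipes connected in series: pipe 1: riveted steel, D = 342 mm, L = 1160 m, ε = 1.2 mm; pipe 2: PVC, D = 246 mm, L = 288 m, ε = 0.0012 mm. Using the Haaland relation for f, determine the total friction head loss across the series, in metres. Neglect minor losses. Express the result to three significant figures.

Pipe 1: V = 1.535 m/s, Re = 4.45×10^5, ε/D = 0.00351, f = 0.02766, h_1 = f(L/D)V²/2g = 11.26 m
Pipe 2: V = 2.967 m/s, Re = 6.18×10^5, ε/D = 4.88×10^-6, f = 0.01264, h_2 = f(L/D)V²/2g = 6.639 m
Series → Q common, losses add: H = Σh = 17.90 m

H ≈ 17.9 m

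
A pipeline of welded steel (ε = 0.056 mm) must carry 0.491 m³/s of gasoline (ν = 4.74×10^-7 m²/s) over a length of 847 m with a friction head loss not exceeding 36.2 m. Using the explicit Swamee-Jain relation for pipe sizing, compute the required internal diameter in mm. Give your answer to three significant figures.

Swamee-Jain (Type III): D = 0.66·[ε^1.25·(LQ²/(gh_f))^4.75 + ν·Q^9.4·(L/(gh_f))^5.2]^0.04
LQ²/(gh_f) = 0.5750; L/(gh_f) = 2.385
Term 1 = ε^1.25·(…)^4.75 = 3.50×10^-7; Term 2 = ν·Q^9.4·(…)^5.2 = 5.43×10^-8
D = 0.66·(3.50×10^-7 + 5.43×10^-8)^0.04 = 0.3663 m = 366 mm
Check: V = 4.66 m/s, Re = 3.60×10^6, f = 0.01343, h_f = 34.4 m ≈ 36.2 m ✓

D ≈ 366 mm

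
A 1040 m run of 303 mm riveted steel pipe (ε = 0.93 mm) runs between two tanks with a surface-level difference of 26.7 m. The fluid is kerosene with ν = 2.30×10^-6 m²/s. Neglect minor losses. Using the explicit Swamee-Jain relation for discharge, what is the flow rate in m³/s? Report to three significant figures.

Swamee-Jain (Type II): Q = -0.965·√(gD⁵h_f/L)·ln[ε/(3.7D) + √(3.17ν²L/(gD³h_f))]
√(gD⁵h_f/L) = √(9.81·0.303⁵·26.7/1040) = 0.02536
ε/(3.7D) = 8.30×10^-4; √(3.17ν²L/(gD³h_f)) = 4.89×10^-5
Q = -0.965·0.02536·ln(8.785×10^-4) = 0.1722 m³/s
Check: V = 2.39 m/s, Re = 3.15×10^5, f = 0.02690, h_f = 26.8 m ≈ 26.7 m ✓

Q ≈ 0.172 m³/s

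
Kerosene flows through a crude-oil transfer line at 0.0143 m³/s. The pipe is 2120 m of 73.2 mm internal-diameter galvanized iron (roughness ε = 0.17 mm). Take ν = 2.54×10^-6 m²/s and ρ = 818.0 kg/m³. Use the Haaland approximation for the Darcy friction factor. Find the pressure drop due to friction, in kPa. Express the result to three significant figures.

V = 4Q/(πD²) = 4·0.0143/(π·0.0732²) = 3.398 m/s
Re = VD/ν = 3.398·0.0732/2.54×10^-6 = 9.79×10^4 → turbulent
ε/D = 0.17/73.2 = 0.00232
Haaland: f = 0.02583
h_f = f(L/D)V²/(2g) = 0.02583·(2120/0.0732)·3.398²/(2·9.81) = 440.3 m
Δp = ρg·h_f = 818.0·9.81·440.3 = 3533 kPa

Δp ≈ 3530 kPa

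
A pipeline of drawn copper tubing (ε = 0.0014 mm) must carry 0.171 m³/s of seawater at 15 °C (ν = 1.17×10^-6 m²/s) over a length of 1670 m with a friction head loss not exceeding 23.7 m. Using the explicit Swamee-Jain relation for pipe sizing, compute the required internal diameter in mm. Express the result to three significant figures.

D ≈ 297 mm

Swamee-Jain (Type III): D = 0.66·[ε^1.25·(LQ²/(gh_f))^4.75 + ν·Q^9.4·(L/(gh_f))^5.2]^0.04
LQ²/(gh_f) = 0.2100; L/(gh_f) = 7.183
Term 1 = ε^1.25·(…)^4.75 = 2.91×10^-11; Term 2 = ν·Q^9.4·(…)^5.2 = 2.05×10^-9
D = 0.66·(2.91×10^-11 + 2.05×10^-9)^0.04 = 0.2966 m = 297 mm
Check: V = 2.47 m/s, Re = 6.27×10^5, f = 0.01266, h_f = 22.2 m ≈ 23.7 m ✓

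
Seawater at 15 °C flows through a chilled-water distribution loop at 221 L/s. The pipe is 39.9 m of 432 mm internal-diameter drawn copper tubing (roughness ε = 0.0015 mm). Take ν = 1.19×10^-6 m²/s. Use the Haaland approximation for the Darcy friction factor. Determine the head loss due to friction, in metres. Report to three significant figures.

V = 4Q/(πD²) = 4·0.221/(π·0.432²) = 1.508 m/s
Re = VD/ν = 1.508·0.432/1.19×10^-6 = 5.47×10^5 → turbulent
ε/D = 0.0015/432 = 3.47×10^-6
Haaland: f = 0.01289
h_f = f(L/D)V²/(2g) = 0.01289·(39.9/0.432)·1.508²/(2·9.81) = 0.1380 m

h_f ≈ 0.138 m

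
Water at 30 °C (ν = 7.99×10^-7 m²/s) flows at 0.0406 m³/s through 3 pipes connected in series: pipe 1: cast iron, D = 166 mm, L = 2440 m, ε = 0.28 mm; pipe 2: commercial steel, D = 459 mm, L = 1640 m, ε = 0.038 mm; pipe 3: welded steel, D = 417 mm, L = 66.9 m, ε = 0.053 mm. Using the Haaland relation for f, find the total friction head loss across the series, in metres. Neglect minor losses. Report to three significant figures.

Pipe 1: V = 1.876 m/s, Re = 3.90×10^5, ε/D = 0.00169, f = 0.02290, h_1 = f(L/D)V²/2g = 60.38 m
Pipe 2: V = 0.2454 m/s, Re = 1.41×10^5, ε/D = 8.28×10^-5, f = 0.01706, h_2 = f(L/D)V²/2g = 0.1871 m
Pipe 3: V = 0.2973 m/s, Re = 1.55×10^5, ε/D = 1.27×10^-4, f = 0.01705, h_3 = f(L/D)V²/2g = 0.01232 m
Series → Q common, losses add: H = Σh = 60.58 m

H ≈ 60.6 m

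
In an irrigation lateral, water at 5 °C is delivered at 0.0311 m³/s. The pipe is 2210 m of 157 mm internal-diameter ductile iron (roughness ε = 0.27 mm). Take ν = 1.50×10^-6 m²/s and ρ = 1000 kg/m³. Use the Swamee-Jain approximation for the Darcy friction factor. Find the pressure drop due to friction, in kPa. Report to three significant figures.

Δp ≈ 433 kPa

V = 4Q/(πD²) = 4·0.0311/(π·0.157²) = 1.606 m/s
Re = VD/ν = 1.606·0.157/1.50×10^-6 = 1.68×10^5 → turbulent
ε/D = 0.27/157 = 0.00172
Swamee-Jain: f = 0.02385
h_f = f(L/D)V²/(2g) = 0.02385·(2210/0.157)·1.606²/(2·9.81) = 44.16 m
Δp = ρg·h_f = 1000·9.81·44.16 = 433.2 kPa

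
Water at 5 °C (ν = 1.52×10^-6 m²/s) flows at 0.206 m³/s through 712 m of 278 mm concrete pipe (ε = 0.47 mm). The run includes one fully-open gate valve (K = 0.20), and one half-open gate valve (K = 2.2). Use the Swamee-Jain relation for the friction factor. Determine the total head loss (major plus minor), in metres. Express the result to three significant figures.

H_L ≈ 35.8 m

V = 4Q/(πD²) = 3.394 m/s; V²/2g = 0.5871 m
Re = 6.21×10^5, ε/D = 0.00169 → f = 0.02285 (Swamee-Jain)
Major: h_f = f(L/D)·V²/2g = 0.02285·2561·0.5871 = 34.35 m
Minor: ΣK = 2.40; h_m = ΣK·V²/2g = 1.409 m
Total H_L = 34.35 + 1.409 = 35.76 m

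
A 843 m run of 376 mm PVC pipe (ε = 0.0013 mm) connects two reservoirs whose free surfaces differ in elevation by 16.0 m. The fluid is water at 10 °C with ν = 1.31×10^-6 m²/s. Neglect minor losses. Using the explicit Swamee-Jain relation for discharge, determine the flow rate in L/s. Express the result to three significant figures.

Swamee-Jain (Type II): Q = -0.965·√(gD⁵h_f/L)·ln[ε/(3.7D) + √(3.17ν²L/(gD³h_f))]
√(gD⁵h_f/L) = √(9.81·0.376⁵·16.0/843) = 0.03741
ε/(3.7D) = 9.34×10^-7; √(3.17ν²L/(gD³h_f)) = 2.34×10^-5
Q = -0.965·0.03741·ln(2.438×10^-5) = 0.3834 m³/s
Check: V = 3.45 m/s, Re = 9.91×10^5, f = 0.01171, h_f = 16.0 m ≈ 16.0 m ✓

Q ≈ 383 L/s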